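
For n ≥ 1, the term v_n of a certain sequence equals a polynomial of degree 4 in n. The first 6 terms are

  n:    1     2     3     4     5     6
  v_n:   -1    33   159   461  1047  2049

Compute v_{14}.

1st diffs: 34, 126, 302, 586, 1002.
2nd diffs: 92, 176, 284, 416.
3rd diffs: 84, 108, 132.
4th diffs: 24, 24 (constant).
Newton forward-difference form: v_n = -1 + 34·C(n-1,1) + 92·C(n-1,2) + 84·C(n-1,3) + 24·C(n-1,4).
At n = 14: n-1 = 13, so v_{14} = -1 + 442 + 7176 + 24024 + 17160 = 48801.

48801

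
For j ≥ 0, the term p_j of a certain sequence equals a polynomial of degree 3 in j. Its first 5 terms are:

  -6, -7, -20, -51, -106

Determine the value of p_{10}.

1st diffs: -1, -13, -31, -55.
2nd diffs: -12, -18, -24.
3rd diffs: -6, -6 (constant).
So p_j = -j^3 - 3j^2 + 3j - 6.
Evaluating at j = 10 gives p_{10} = -1276.

-1276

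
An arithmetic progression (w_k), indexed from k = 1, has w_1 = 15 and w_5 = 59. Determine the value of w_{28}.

312

Common difference d = (59 - 15) / (5 - 1) = 11.
w_k = 15 + (k - 1)·11.
w_{28} = 15 + 27·11 = 312.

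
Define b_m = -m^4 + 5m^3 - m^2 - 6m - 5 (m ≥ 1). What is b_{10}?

b_{10} = -1·10^4 + 5·10^3 - 1·10^2 - 6·10 - 5 = -5165.

-5165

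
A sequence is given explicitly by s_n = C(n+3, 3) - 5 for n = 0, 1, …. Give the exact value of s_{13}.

C(16, 3) = 560, so s_{13} = 555.

555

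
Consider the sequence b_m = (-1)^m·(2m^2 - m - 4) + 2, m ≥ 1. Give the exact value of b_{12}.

(-1)^12 = 1; 2m^2 - m - 4 at m=12 is 272; so b_{12} = 274.

274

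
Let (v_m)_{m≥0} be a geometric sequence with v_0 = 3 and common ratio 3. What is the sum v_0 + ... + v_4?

363

v_m = 3·3^(m-0).
S = 3·(3^5 - 1)/(3 - 1) = 3·(243 - 1)/(2) = 363.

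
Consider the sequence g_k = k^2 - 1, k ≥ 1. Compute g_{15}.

224

g_{15} = 1·15^2 - 1 = 224.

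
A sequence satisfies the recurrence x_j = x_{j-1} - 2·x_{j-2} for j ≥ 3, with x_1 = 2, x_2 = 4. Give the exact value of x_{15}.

Applying the relation repeatedly:
x_3 = 0;  x_4 = -8;  x_5 = -8;  …;  x_{12} = 136;  x_{13} = 88;  x_{14} = -184;  x_{15} = -360.

-360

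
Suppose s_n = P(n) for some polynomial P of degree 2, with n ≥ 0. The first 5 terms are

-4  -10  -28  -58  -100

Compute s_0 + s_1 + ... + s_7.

1st diffs: -6, -18, -30, -42.
2nd diffs: -12, -12, -12 (constant).
So s_n = -6n^2 - 4.
Continuing: -154, -220, -298.
Summing n = 0..7 (8 terms) gives -872.

-872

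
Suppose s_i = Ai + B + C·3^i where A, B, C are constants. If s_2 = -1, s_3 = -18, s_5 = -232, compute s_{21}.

Plug in i = 2, 3, 5: 2A + B + 9C = -1; 3A + B + 27C = -18; 5A + B + 243C = -232.
Subtracting the first from the second: A + 18C = -17.
Subtracting the second from the third: 2A + 216C = -214.
Solving: C = -1, A = 1, then B = 6.
So s_i = 1·i + 6 + (-1)·3^i; at i=21 this is -10460353176.

-10460353176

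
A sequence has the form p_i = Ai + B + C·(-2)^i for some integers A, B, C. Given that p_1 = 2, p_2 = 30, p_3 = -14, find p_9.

The three given values yield: A + B - 2C = 2; 2A + B + 4C = 30; 3A + B - 8C = -14.
Subtracting the first from the second: A + 6C = 28.
Subtracting the second from the third: A - 12C = -44.
Solving: C = 4, A = 4, then B = 6.
Hence p_9 = 4·9 + 6 + 4·(-512) = -2006.

-2006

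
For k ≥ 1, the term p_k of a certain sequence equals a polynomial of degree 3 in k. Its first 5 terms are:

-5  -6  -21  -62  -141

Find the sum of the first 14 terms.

-17269

1st diffs: -1, -15, -41, -79.
2nd diffs: -14, -26, -38.
3rd diffs: -12, -12 (constant).
So p_k = -2k^3 + 5k^2 - 2k - 6.
Continuing: …, -270, -461, -726, -1077, …, p_{14} = -4542.
Summing k = 1..14 (14 terms) gives -17269.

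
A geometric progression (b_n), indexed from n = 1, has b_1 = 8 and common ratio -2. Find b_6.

b_n = 8·(-2)^(n-1).
b_6 = 8·(-2)^5 = -256.

-256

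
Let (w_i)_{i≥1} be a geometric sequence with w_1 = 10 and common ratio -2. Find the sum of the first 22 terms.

-13981010

w_i = 10·(-2)^(i-1).
S = 10·((-2)^22 - 1)/(-2 - 1) = 10·(4194304 - 1)/(-3) = -13981010.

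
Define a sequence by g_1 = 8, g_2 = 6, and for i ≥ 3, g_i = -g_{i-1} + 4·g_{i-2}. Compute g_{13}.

127018

Applying the relation repeatedly:
g_3 = 26; g_4 = -2; g_5 = 106; …; g_{10} = -7122; g_{11} = 19706; g_{12} = -48194; g_{13} = 127018.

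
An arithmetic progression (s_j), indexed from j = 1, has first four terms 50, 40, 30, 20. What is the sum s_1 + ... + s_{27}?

-2160

Common difference d = -10.
s_j = 50 + (j - 1)·(-10).
s_{27} = -210; S = 27·(50 + (-210))/2 = -2160.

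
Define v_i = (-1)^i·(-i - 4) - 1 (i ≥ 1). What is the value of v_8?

(-1)^8 = 1; -i - 4 at i=8 is -12; so v_8 = -13.

-13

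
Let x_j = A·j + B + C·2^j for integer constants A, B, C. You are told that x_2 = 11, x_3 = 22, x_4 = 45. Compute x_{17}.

At j = 2, 3, 4: 2A + B + 4C = 11; 3A + B + 8C = 22; 4A + B + 16C = 45.
Subtracting the first from the second: A + 4C = 11.
Subtracting the second from the third: A + 8C = 23.
Solving: C = 3, A = -1, then B = 1.
So x_j = -1·j + 1 + 3·2^j; at j=17 this is 393200.

393200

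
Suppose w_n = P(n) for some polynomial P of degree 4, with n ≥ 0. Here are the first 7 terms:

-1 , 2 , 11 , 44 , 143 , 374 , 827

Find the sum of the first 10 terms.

1st diffs: 3, 9, 33, 99, 231, 453.
2nd diffs: 6, 24, 66, 132, 222.
3rd diffs: 18, 42, 66, 90.
4th diffs: 24, 24, 24 (constant).
So w_n = n^4 - 3n^3 + 5n^2 - 1.
Continuing: 1616, 2879, 4778.
Summing n = 0..9 (10 terms) gives 10673.

10673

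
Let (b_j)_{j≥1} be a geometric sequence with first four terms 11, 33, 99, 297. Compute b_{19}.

4261625379

Common ratio r = 3.
b_j = 11·3^(j-1).
b_{19} = 11·3^18 = 4261625379.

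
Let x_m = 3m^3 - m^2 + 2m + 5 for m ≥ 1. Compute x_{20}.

23645

x_{20} = 3·20^3 - 1·20^2 + 2·20 + 5 = 23645.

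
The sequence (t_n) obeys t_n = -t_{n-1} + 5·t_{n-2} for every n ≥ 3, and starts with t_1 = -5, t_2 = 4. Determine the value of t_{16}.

Compute successive terms:
t_3 = -29;  t_4 = 49;  t_5 = -194;  …;  t_{13} = -634829;  t_{14} = 1761124;  t_{15} = -4935269;  t_{16} = 13740889.

13740889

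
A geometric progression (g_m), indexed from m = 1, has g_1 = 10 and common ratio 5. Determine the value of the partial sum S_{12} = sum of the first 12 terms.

610351560

g_m = 10·5^(m-1).
S = 10·(5^12 - 1)/(5 - 1) = 10·(244140625 - 1)/(4) = 610351560.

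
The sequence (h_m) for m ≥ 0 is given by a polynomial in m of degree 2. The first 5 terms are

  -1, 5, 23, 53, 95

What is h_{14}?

1175

1st diffs: 6, 18, 30, 42.
2nd diffs: 12, 12, 12 (constant).
Newton forward-difference form: h_m = -1 + 6·C(m,1) + 12·C(m,2).
At m = 14: m = 14, so h_{14} = -1 + 84 + 1092 = 1175.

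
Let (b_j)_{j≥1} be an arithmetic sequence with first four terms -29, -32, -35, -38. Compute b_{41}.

-149

Common difference d = -3.
b_j = -29 + (j - 1)·(-3).
b_{41} = -29 + 40·(-3) = -149.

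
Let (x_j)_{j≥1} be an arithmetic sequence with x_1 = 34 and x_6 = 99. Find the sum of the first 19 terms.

2869

Common difference d = (99 - 34) / (6 - 1) = 13.
x_j = 34 + (j - 1)·13.
x_{19} = 268; S = 19·(34 + 268)/2 = 2869.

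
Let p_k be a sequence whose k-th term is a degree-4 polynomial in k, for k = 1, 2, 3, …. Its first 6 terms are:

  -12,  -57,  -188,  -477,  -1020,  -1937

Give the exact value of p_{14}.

-45057

1st diffs: -45, -131, -289, -543, -917.
2nd diffs: -86, -158, -254, -374.
3rd diffs: -72, -96, -120.
4th diffs: -24, -24 (constant).
Newton forward-difference form: p_k = -12 + (-45)·C(k-1,1) + (-86)·C(k-1,2) + (-72)·C(k-1,3) + (-24)·C(k-1,4).
At k = 14: k-1 = 13, so p_{14} = -12 - 585 - 6708 - 20592 - 17160 = -45057.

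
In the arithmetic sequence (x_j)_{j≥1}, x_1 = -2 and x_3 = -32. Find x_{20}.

Common difference d = (-32 - (-2)) / (3 - 1) = -15.
x_j = -2 + (j - 1)·(-15).
x_{20} = -2 + 19·(-15) = -287.

-287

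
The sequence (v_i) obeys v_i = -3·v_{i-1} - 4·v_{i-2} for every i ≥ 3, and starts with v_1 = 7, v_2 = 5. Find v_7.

Applying the relation repeatedly:
v_3 = -43; v_4 = 109; v_5 = -155; v_6 = 29; v_7 = 533.

533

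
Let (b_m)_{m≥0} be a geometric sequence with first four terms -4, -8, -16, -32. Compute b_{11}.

-8192

Common ratio r = 2.
b_m = (-4)·2^(m-0).
b_{11} = (-4)·2^11 = -8192.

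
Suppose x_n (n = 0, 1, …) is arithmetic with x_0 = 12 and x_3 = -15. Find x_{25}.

Common difference d = (-15 - 12) / (3 - 0) = -9.
x_n = 12 + (n - 0)·(-9).
x_{25} = 12 + 25·(-9) = -213.

-213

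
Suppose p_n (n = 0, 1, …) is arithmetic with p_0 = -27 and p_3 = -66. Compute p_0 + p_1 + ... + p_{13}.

-1561

Common difference d = (-66 - (-27)) / (3 - 0) = -13.
p_n = -27 + (n - 0)·(-13).
p_{13} = -196; S = 14·(-27 + (-196))/2 = -1561.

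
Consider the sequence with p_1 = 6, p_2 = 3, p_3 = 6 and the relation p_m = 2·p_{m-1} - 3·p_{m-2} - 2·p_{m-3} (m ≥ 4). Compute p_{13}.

p_4 = -9; p_5 = -42; p_6 = -69; p_7 = 6; p_8 = 303; p_9 = 726; p_{10} = 531; p_{11} = -1722; p_{12} = -6489; p_{13} = -8874.

-8874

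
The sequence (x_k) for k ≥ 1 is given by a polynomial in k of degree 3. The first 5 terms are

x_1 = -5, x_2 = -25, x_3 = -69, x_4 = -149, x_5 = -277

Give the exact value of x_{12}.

1st diffs: -20, -44, -80, -128.
2nd diffs: -24, -36, -48.
3rd diffs: -12, -12 (constant).
So x_k = -2k^3 - 6k + 3.
Evaluating at k = 12 gives x_{12} = -3525.

-3525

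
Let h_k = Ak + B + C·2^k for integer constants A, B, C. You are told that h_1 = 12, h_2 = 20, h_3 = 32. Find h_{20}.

2097236

At k = 1, 2, 3: A + B + 2C = 12; 2A + B + 4C = 20; 3A + B + 8C = 32.
Subtracting the first from the second: A + 2C = 8.
Subtracting the second from the third: A + 4C = 12.
Solving: C = 2, A = 4, then B = 4.
Therefore h_{20} = 80 + 4 + 2·1048576 = 2097236.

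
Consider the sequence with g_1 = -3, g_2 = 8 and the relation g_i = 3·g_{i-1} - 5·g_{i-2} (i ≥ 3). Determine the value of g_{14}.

-246952

Iterate the recurrence:
g_3 = 39;  g_4 = 77;  g_5 = 36;  …;  g_{11} = 25164;  g_{12} = 32627;  g_{13} = -27939;  g_{14} = -246952.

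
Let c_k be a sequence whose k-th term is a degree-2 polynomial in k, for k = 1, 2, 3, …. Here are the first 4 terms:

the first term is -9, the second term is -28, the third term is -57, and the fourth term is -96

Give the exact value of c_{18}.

-1692

1st diffs: -19, -29, -39.
2nd diffs: -10, -10 (constant).
Newton forward-difference form: c_k = -9 + (-19)·C(k-1,1) + (-10)·C(k-1,2).
At k = 18: k-1 = 17, so c_{18} = -9 - 323 - 1360 = -1692.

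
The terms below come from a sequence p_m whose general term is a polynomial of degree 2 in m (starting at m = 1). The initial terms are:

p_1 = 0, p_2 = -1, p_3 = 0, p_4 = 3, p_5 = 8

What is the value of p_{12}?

99

1st diffs: -1, 1, 3, 5.
2nd diffs: 2, 2, 2 (constant).
Newton forward-difference form: p_m = (-1)·C(m-1,1) + 2·C(m-1,2).
At m = 12: m-1 = 11, so p_{12} = -11 + 110 = 99.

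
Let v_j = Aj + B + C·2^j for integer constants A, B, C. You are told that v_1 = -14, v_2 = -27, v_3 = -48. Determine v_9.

At j = 1, 2, 3: A + B + 2C = -14; 2A + B + 4C = -27; 3A + B + 8C = -48.
Subtracting the first from the second: A + 2C = -13.
Subtracting the second from the third: A + 4C = -21.
Solving: C = -4, A = -5, then B = -1.
Therefore v_9 = -45 + (-1) + (-4)·512 = -2094.

-2094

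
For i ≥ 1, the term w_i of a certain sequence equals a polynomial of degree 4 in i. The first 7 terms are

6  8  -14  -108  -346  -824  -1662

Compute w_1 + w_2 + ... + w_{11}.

-30712

1st diffs: 2, -22, -94, -238, -478, -838.
2nd diffs: -24, -72, -144, -240, -360.
3rd diffs: -48, -72, -96, -120.
4th diffs: -24, -24, -24 (constant).
Newton forward-difference form: w_i = 6 + 2·C(i-1,1) + (-24)·C(i-1,2) + (-48)·C(i-1,3) + (-24)·C(i-1,4).
Continuing: -3004, -5018, -7896, -11854.
Summing i = 1..11 (11 terms) gives -30712.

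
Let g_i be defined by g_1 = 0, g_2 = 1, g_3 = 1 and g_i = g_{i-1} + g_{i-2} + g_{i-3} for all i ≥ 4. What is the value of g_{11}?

g_4 = 2, g_5 = 4, g_6 = 7, g_7 = 13, g_8 = 24, g_9 = 44, g_{10} = 81, g_{11} = 149.

149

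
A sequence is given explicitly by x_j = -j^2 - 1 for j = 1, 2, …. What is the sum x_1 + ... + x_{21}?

-3332

Over j = 1..21: Σj = 231, Σj² = 3311.
Total = (-1)·3311 + (-1)·21 = -3332.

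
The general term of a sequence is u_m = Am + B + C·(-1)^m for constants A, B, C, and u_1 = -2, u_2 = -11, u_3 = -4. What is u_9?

At m = 1, 2, 3: A + B - C = -2; 2A + B + C = -11; 3A + B - C = -4.
Subtracting the first from the second: A + 2C = -9.
Subtracting the second from the third: A - 2C = 7.
Solving: C = -4, A = -1, then B = -5.
Therefore u_9 = -9 + (-5) + (-4)·(-1) = -10.

-10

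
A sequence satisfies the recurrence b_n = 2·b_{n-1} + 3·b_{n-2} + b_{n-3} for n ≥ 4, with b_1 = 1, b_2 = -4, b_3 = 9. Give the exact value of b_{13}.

277376

Applying the relation repeatedly:
b_4 = 7;  b_5 = 37;  b_6 = 104;  b_7 = 326;  b_8 = 1001;  b_9 = 3084;  b_{10} = 9497;  b_{11} = 29247;  b_{12} = 90069;  b_{13} = 277376.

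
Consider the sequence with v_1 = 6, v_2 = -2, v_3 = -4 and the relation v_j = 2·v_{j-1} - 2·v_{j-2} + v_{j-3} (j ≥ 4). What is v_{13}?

Applying the relation repeatedly:
v_4 = 2; v_5 = 10; v_6 = 12; v_7 = 6; v_8 = -2; v_9 = -4; v_{10} = 2; v_{11} = 10; v_{12} = 12; v_{13} = 6.

6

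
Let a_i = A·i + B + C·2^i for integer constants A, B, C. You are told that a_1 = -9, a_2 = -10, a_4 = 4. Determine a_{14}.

Plug in i = 1, 2, 4: A + B + 2C = -9; 2A + B + 4C = -10; 4A + B + 16C = 4.
Subtracting the first from the second: A + 2C = -1.
Subtracting the second from the third: 2A + 12C = 14.
Solving: C = 2, A = -5, then B = -8.
Hence a_{14} = -5·14 + (-8) + 2·16384 = 32690.

32690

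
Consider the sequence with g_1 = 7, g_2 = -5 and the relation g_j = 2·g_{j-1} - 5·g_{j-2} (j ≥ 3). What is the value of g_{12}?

Iterate the recurrence:
g_3 = -45; g_4 = -65; g_5 = 95; g_6 = 515; g_7 = 555; g_8 = -1465; g_9 = -5705; g_{10} = -4085; g_{11} = 20355; g_{12} = 61135.

61135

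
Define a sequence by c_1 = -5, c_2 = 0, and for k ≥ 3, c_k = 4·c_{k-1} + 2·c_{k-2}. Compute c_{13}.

-27625280

Iterate the recurrence:
c_3 = -10, c_4 = -40, c_5 = -180, …, c_{10} = -313600, c_{11} = -1395360, c_{12} = -6208640, c_{13} = -27625280.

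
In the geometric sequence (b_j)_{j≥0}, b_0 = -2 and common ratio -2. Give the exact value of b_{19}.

1048576

b_j = (-2)·(-2)^(j-0).
b_{19} = (-2)·(-2)^19 = 1048576.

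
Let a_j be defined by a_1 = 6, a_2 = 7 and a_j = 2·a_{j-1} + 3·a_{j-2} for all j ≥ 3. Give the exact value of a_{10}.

63967

Compute successive terms:
a_3 = 32; a_4 = 85; a_5 = 266; a_6 = 787; a_7 = 2372; a_8 = 7105; a_9 = 21326; a_{10} = 63967.
(Characteristic roots are 3 and -1.)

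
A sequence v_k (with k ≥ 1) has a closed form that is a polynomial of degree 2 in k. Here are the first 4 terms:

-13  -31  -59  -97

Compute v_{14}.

1st diffs: -18, -28, -38.
2nd diffs: -10, -10 (constant).
Newton forward-difference form: v_k = -13 + (-18)·C(k-1,1) + (-10)·C(k-1,2).
At k = 14: k-1 = 13, so v_{14} = -13 - 234 - 780 = -1027.

-1027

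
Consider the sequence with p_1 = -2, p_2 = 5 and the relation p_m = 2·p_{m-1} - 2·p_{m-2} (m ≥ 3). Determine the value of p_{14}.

Applying the relation repeatedly:
p_3 = 14; p_4 = 18; p_5 = 8; …; p_{11} = 224; p_{12} = 288; p_{13} = 128; p_{14} = -320.

-320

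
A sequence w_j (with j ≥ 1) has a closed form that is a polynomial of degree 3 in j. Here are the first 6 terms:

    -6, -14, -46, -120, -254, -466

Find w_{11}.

1st diffs: -8, -32, -74, -134, -212.
2nd diffs: -24, -42, -60, -78.
3rd diffs: -18, -18, -18 (constant).
Newton forward-difference form: w_j = -6 + (-8)·C(j-1,1) + (-24)·C(j-1,2) + (-18)·C(j-1,3).
At j = 11: j-1 = 10, so w_{11} = -6 - 80 - 1080 - 2160 = -3326.

-3326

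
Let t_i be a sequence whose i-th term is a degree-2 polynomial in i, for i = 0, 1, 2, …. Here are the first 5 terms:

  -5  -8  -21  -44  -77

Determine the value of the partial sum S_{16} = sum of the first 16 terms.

-6040

1st diffs: -3, -13, -23, -33.
2nd diffs: -10, -10, -10 (constant).
Newton forward-difference form: t_i = -5 + (-3)·C(i,1) + (-10)·C(i,2).
Continuing: …, -120, -173, -236, -309, …, t_{15} = -1100.
Summing i = 0..15 (16 terms) gives -6040.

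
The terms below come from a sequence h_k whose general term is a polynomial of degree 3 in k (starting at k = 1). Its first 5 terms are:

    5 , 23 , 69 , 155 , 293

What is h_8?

1139

1st diffs: 18, 46, 86, 138.
2nd diffs: 28, 40, 52.
3rd diffs: 12, 12 (constant).
Newton forward-difference form: h_k = 5 + 18·C(k-1,1) + 28·C(k-1,2) + 12·C(k-1,3).
At k = 8: k-1 = 7, so h_8 = 5 + 126 + 588 + 420 = 1139.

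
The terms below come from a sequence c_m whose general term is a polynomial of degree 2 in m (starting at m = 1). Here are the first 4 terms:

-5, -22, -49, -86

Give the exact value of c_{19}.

-1841

1st diffs: -17, -27, -37.
2nd diffs: -10, -10 (constant).
So c_m = -5m^2 - 2m + 2.
Evaluating at m = 19 gives c_{19} = -1841.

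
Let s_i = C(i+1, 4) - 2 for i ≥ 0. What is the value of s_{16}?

C(17, 4) = 2380, so s_{16} = 2378.

2378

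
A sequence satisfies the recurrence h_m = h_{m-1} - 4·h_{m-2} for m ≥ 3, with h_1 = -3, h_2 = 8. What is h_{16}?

Compute successive terms:
h_3 = 20, h_4 = -12, h_5 = -92, …, h_{13} = 10020, h_{14} = -36268, h_{15} = -76348, h_{16} = 68724.

68724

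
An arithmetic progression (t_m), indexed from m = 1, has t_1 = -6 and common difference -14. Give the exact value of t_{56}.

t_m = -6 + (m - 1)·(-14).
t_{56} = -6 + 55·(-14) = -776.

-776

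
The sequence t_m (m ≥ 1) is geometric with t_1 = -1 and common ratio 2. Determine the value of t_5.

-16

t_m = (-1)·2^(m-1).
t_5 = (-1)·2^4 = -16.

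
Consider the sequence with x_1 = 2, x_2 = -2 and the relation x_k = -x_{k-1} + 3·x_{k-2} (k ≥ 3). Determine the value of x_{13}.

Applying the relation repeatedly:
x_3 = 8; x_4 = -14; x_5 = 38; …; x_{10} = -2318; x_{11} = 5366; x_{12} = -12320; x_{13} = 28418.

28418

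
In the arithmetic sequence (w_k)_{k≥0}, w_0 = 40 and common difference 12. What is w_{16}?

w_k = 40 + (k - 0)·12.
w_{16} = 40 + 16·12 = 232.

232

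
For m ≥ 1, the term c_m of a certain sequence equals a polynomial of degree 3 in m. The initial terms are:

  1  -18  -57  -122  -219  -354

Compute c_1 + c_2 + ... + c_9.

-3111

1st diffs: -19, -39, -65, -97, -135.
2nd diffs: -20, -26, -32, -38.
3rd diffs: -6, -6, -6 (constant).
Newton forward-difference form: c_m = 1 + (-19)·C(m-1,1) + (-20)·C(m-1,2) + (-6)·C(m-1,3).
Continuing: -533, -762, -1047.
Summing m = 1..9 (9 terms) gives -3111.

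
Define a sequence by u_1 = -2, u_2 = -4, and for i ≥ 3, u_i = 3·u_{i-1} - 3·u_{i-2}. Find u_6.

Step forward from the initial values:
u_3 = -6, u_4 = -6, u_5 = 0, u_6 = 18.

18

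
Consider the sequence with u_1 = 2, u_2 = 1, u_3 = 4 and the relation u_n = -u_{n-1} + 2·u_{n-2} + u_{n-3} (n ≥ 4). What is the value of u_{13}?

u_4 = 0, u_5 = 9, u_6 = -5, u_7 = 23, u_8 = -24, u_9 = 65, u_{10} = -90, u_{11} = 196, u_{12} = -311, u_{13} = 613.

613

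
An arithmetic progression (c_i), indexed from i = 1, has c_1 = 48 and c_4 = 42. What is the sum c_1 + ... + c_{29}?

580

Common difference d = (42 - 48) / (4 - 1) = -2.
c_i = 48 + (i - 1)·(-2).
c_{29} = -8; S = 29·(48 + (-8))/2 = 580.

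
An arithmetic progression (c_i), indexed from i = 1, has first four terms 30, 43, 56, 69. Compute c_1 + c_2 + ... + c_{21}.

Common difference d = 13.
c_i = 30 + (i - 1)·13.
c_{21} = 290; S = 21·(30 + 290)/2 = 3360.

3360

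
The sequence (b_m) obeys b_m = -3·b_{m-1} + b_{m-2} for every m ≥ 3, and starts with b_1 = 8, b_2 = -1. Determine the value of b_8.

b_3 = 11; b_4 = -34; b_5 = 113; b_6 = -373; b_7 = 1232; b_8 = -4069.

-4069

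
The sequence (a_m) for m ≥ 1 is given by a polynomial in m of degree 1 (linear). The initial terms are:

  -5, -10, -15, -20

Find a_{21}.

1st diffs: -5, -5, -5 (constant).
So a_m = -5m.
Evaluating at m = 21 gives a_{21} = -105.

-105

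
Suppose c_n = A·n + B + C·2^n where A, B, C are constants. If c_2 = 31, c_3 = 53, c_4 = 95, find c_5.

177

At n = 2, 3, 4: 2A + B + 4C = 31; 3A + B + 8C = 53; 4A + B + 16C = 95.
Subtracting the first from the second: A + 4C = 22.
Subtracting the second from the third: A + 8C = 42.
Solving: C = 5, A = 2, then B = 7.
So c_n = 2·n + 7 + 5·2^n; at n=5 this is 177.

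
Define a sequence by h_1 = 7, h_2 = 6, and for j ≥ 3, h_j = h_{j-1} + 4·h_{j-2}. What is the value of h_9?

Applying the relation repeatedly:
h_3 = 34; h_4 = 58; h_5 = 194; h_6 = 426; h_7 = 1202; h_8 = 2906; h_9 = 7714.

7714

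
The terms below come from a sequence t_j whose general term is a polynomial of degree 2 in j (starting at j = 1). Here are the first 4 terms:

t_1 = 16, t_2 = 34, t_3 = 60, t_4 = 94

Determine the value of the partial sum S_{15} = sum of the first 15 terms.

1st diffs: 18, 26, 34.
2nd diffs: 8, 8 (constant).
So t_j = 4j^2 + 6j + 6.
Continuing: …, 136, 186, 244, 310, …, t_{15} = 996.
Summing j = 1..15 (15 terms) gives 5770.

5770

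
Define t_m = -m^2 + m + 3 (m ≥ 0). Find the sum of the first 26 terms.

Over m = 0..25: Σm = 325, Σm² = 5525.
Total = (-1)·5525 + (1)·325 + (3)·26 = -5122.

-5122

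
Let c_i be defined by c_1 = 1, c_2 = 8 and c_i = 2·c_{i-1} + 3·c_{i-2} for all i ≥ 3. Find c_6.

Step forward from the initial values:
c_3 = 19, c_4 = 62, c_5 = 181, c_6 = 548.
(Characteristic roots are 3 and -1.)

548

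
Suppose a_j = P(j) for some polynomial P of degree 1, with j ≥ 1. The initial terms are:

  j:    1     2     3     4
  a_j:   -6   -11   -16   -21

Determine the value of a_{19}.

-96

1st diffs: -5, -5, -5 (constant).
So a_j = -5j - 1.
Evaluating at j = 19 gives a_{19} = -96.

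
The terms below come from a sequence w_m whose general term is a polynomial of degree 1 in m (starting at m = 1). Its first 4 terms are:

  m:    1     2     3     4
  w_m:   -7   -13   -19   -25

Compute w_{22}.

1st diffs: -6, -6, -6 (constant).
So w_m = -6m - 1.
Evaluating at m = 22 gives w_{22} = -133.

-133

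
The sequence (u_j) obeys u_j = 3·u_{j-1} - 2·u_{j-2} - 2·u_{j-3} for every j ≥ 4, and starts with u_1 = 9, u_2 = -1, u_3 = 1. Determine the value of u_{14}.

19155

Applying the relation repeatedly:
u_4 = -13;  u_5 = -39;  u_6 = -93;  …;  u_{11} = 1409;  u_{12} = 4459;  u_{13} = 10297;  u_{14} = 19155.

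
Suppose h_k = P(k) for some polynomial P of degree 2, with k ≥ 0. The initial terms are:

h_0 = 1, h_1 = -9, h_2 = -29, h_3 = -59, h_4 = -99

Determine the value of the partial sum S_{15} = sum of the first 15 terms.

-5585

1st diffs: -10, -20, -30, -40.
2nd diffs: -10, -10, -10 (constant).
Newton forward-difference form: h_k = 1 + (-10)·C(k,1) + (-10)·C(k,2).
Continuing: …, -149, -209, -279, -359, …, h_{14} = -1049.
Summing k = 0..14 (15 terms) gives -5585.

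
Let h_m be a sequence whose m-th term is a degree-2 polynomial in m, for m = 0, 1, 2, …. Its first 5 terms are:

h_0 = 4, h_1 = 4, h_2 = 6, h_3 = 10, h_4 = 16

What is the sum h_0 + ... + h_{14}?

1st diffs: 0, 2, 4, 6.
2nd diffs: 2, 2, 2 (constant).
Newton forward-difference form: h_m = 4 + 2·C(m,2).
Continuing: …, 24, 34, 46, 60, …, h_{14} = 186.
Summing m = 0..14 (15 terms) gives 970.

970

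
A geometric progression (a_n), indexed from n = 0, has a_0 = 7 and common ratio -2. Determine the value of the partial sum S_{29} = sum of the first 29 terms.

1252698797

a_n = 7·(-2)^(n-0).
S = 7·((-2)^29 - 1)/(-2 - 1) = 7·(-536870912 - 1)/(-3) = 1252698797.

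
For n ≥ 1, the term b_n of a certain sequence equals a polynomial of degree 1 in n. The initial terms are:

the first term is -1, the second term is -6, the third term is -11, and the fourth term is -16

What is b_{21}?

1st diffs: -5, -5, -5 (constant).
So b_n = -5n + 4.
Evaluating at n = 21 gives b_{21} = -101.

-101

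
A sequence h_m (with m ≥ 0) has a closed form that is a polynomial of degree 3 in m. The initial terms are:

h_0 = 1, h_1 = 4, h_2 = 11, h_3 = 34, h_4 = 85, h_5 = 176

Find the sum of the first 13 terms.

1st diffs: 3, 7, 23, 51, 91.
2nd diffs: 4, 16, 28, 40.
3rd diffs: 12, 12, 12 (constant).
So h_m = 2m^3 - 4m^2 + 5m + 1.
Continuing: …, 319, 526, 809, 1180, …, h_{12} = 2941.
Summing m = 0..12 (13 terms) gives 9971.

9971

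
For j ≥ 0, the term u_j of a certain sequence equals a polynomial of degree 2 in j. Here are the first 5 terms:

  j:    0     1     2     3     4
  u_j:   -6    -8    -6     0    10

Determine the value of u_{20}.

714

1st diffs: -2, 2, 6, 10.
2nd diffs: 4, 4, 4 (constant).
Newton forward-difference form: u_j = -6 + (-2)·C(j,1) + 4·C(j,2).
At j = 20: j = 20, so u_{20} = -6 - 40 + 760 = 714.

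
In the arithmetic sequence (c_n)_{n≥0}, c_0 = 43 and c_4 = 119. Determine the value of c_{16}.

347

Common difference d = (119 - 43) / (4 - 0) = 19.
c_n = 43 + (n - 0)·19.
c_{16} = 43 + 16·19 = 347.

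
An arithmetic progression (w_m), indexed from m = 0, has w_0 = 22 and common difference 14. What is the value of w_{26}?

386

w_m = 22 + (m - 0)·14.
w_{26} = 22 + 26·14 = 386.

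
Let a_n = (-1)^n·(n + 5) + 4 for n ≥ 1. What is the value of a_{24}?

(-1)^24 = 1; n + 5 at n=24 is 29; so a_{24} = 33.

33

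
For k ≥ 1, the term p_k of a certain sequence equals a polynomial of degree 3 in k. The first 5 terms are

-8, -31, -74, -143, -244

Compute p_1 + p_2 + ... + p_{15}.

1st diffs: -23, -43, -69, -101.
2nd diffs: -20, -26, -32.
3rd diffs: -6, -6 (constant).
Newton forward-difference form: p_k = -8 + (-23)·C(k-1,1) + (-20)·C(k-1,2) + (-6)·C(k-1,3).
Continuing: …, -383, -566, -799, -1088, …, p_{15} = -4334.
Summing k = 1..15 (15 terms) gives -19825.

-19825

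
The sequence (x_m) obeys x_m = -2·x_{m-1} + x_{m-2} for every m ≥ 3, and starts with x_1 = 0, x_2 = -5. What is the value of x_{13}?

Step forward from the initial values:
x_3 = 10, x_4 = -25, x_5 = 60, …, x_{10} = -4925, x_{11} = 11890, x_{12} = -28705, x_{13} = 69300.

69300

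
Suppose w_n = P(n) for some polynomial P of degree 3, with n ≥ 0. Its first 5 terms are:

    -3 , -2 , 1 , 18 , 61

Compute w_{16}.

1st diffs: 1, 3, 17, 43.
2nd diffs: 2, 14, 26.
3rd diffs: 12, 12 (constant).
Newton forward-difference form: w_n = -3 + 1·C(n,1) + 2·C(n,2) + 12·C(n,3).
At n = 16: n = 16, so w_{16} = -3 + 16 + 240 + 6720 = 6973.

6973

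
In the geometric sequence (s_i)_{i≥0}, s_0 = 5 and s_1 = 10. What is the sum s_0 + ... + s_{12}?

Common ratio r = 2.
s_i = 5·2^(i-0).
S = 5·(2^13 - 1)/(2 - 1) = 5·(8192 - 1)/(1) = 40955.

40955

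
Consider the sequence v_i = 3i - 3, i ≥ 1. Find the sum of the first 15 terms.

315

Over i = 1..15: Σi = 120.
Total = (3)·120 + (-3)·15 = 315.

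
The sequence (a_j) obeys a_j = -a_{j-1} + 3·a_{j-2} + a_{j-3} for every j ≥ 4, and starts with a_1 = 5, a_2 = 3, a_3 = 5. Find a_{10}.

Step forward from the initial values:
a_4 = 9; a_5 = 9; a_6 = 23; a_7 = 13; a_8 = 65; a_9 = -3; a_{10} = 211.

211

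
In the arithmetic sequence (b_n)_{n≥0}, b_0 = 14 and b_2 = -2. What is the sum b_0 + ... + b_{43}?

Common difference d = (-2 - 14) / (2 - 0) = -8.
b_n = 14 + (n - 0)·(-8).
b_{43} = -330; S = 44·(14 + (-330))/2 = -6952.

-6952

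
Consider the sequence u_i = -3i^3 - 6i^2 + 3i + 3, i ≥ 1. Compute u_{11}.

u_{11} = -3·11^3 - 6·11^2 + 3·11 + 3 = -4683.

-4683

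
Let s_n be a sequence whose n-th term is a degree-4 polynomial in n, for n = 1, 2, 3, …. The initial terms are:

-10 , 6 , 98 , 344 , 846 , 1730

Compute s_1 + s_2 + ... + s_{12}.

1st diffs: 16, 92, 246, 502, 884.
2nd diffs: 76, 154, 256, 382.
3rd diffs: 78, 102, 126.
4th diffs: 24, 24 (constant).
Newton forward-difference form: s_n = -10 + 16·C(n-1,1) + 76·C(n-1,2) + 78·C(n-1,3) + 24·C(n-1,4).
Continuing: …, 3146, 5268, 8294, 12446, …, s_{12} = 25136.
Summing n = 1..12 (12 terms) gives 75274.

75274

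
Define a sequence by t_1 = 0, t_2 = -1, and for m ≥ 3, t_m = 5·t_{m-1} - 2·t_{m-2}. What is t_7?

Applying the relation repeatedly:
t_3 = -5;  t_4 = -23;  t_5 = -105;  t_6 = -479;  t_7 = -2185.

-2185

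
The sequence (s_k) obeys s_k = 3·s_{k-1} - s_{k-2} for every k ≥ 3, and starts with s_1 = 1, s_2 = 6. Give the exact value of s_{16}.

4674429

s_3 = 17  s_4 = 45  s_5 = 118  …  s_{13} = 260497  s_{14} = 681990  s_{15} = 1785473  s_{16} = 4674429.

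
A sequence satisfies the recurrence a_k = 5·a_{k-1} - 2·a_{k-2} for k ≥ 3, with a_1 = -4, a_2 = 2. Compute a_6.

1798

Compute successive terms:
a_3 = 18;  a_4 = 86;  a_5 = 394;  a_6 = 1798.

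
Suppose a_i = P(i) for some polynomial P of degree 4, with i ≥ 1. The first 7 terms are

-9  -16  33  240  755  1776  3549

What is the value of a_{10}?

16560

1st diffs: -7, 49, 207, 515, 1021, 1773.
2nd diffs: 56, 158, 308, 506, 752.
3rd diffs: 102, 150, 198, 246.
4th diffs: 48, 48, 48 (constant).
Newton forward-difference form: a_i = -9 + (-7)·C(i-1,1) + 56·C(i-1,2) + 102·C(i-1,3) + 48·C(i-1,4).
At i = 10: i-1 = 9, so a_{10} = -9 - 63 + 2016 + 8568 + 6048 = 16560.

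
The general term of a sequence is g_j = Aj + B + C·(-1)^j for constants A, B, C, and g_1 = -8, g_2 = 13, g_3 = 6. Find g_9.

48

Plug in j = 1, 2, 3: A + B - C = -8; 2A + B + C = 13; 3A + B - C = 6.
Subtracting the first from the second: A + 2C = 21.
Subtracting the second from the third: A - 2C = -7.
Solving: C = 7, A = 7, then B = -8.
Therefore g_9 = 63 + (-8) + 7·(-1) = 48.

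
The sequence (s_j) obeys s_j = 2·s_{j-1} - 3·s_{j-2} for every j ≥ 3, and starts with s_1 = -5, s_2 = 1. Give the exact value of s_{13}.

Compute successive terms:
s_3 = 17;  s_4 = 31;  s_5 = 11;  …;  s_{10} = 913;  s_{11} = 1073;  s_{12} = -593;  s_{13} = -4405.

-4405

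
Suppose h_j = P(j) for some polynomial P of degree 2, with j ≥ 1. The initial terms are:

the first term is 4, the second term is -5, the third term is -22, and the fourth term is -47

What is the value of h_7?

-170

1st diffs: -9, -17, -25.
2nd diffs: -8, -8 (constant).
Newton forward-difference form: h_j = 4 + (-9)·C(j-1,1) + (-8)·C(j-1,2).
At j = 7: j-1 = 6, so h_7 = 4 - 54 - 120 = -170.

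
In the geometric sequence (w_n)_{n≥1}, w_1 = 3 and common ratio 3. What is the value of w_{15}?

w_n = 3·3^(n-1).
w_{15} = 3·3^14 = 14348907.

14348907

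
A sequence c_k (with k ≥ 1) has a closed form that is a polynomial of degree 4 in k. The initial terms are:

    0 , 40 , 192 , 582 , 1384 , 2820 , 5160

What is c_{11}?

1st diffs: 40, 152, 390, 802, 1436, 2340.
2nd diffs: 112, 238, 412, 634, 904.
3rd diffs: 126, 174, 222, 270.
4th diffs: 48, 48, 48 (constant).
Newton forward-difference form: c_k = 40·C(k-1,1) + 112·C(k-1,2) + 126·C(k-1,3) + 48·C(k-1,4).
At k = 11: k-1 = 10, so c_{11} = 400 + 5040 + 15120 + 10080 = 30640.

30640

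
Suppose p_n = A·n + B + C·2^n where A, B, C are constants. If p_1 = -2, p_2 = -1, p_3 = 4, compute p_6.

107

Plug in n = 1, 2, 3: A + B + 2C = -2; 2A + B + 4C = -1; 3A + B + 8C = 4.
Subtracting the first from the second: A + 2C = 1.
Subtracting the second from the third: A + 4C = 5.
Solving: C = 2, A = -3, then B = -3.
So p_n = -3·n + (-3) + 2·2^n; at n=6 this is 107.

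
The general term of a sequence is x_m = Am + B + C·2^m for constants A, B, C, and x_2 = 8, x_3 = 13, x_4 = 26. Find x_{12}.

At m = 2, 3, 4: 2A + B + 4C = 8; 3A + B + 8C = 13; 4A + B + 16C = 26.
Subtracting the first from the second: A + 4C = 5.
Subtracting the second from the third: A + 8C = 13.
Solving: C = 2, A = -3, then B = 6.
So x_m = -3·m + 6 + 2·2^m; at m=12 this is 8162.

8162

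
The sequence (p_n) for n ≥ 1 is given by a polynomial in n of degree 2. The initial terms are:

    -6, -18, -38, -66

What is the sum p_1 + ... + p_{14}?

-4088

1st diffs: -12, -20, -28.
2nd diffs: -8, -8 (constant).
So p_n = -4n^2 - 2.
Continuing: …, -102, -146, -198, -258, …, p_{14} = -786.
Summing n = 1..14 (14 terms) gives -4088.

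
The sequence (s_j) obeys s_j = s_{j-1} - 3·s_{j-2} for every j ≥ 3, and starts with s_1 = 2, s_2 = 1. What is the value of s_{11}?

Compute successive terms:
s_3 = -5, s_4 = -8, s_5 = 7, s_6 = 31, s_7 = 10, s_8 = -83, s_9 = -113, s_{10} = 136, s_{11} = 475.

475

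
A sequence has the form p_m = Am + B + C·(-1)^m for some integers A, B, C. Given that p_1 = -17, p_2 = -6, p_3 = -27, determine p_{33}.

The three given values yield: A + B - C = -17; 2A + B + C = -6; 3A + B - C = -27.
Subtracting the first from the second: A + 2C = 11.
Subtracting the second from the third: A - 2C = -21.
Solving: C = 8, A = -5, then B = -4.
Hence p_{33} = -5·33 + (-4) + 8·(-1) = -177.

-177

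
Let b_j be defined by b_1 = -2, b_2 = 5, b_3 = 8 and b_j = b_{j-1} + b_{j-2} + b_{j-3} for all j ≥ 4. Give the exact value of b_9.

Applying the relation repeatedly:
b_4 = 11;  b_5 = 24;  b_6 = 43;  b_7 = 78;  b_8 = 145;  b_9 = 266.

266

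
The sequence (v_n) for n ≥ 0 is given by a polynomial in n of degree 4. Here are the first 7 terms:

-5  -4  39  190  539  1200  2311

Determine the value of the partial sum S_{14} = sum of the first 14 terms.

1st diffs: 1, 43, 151, 349, 661, 1111.
2nd diffs: 42, 108, 198, 312, 450.
3rd diffs: 66, 90, 114, 138.
4th diffs: 24, 24, 24 (constant).
Newton forward-difference form: v_n = -5 + 1·C(n,1) + 42·C(n,2) + 66·C(n,3) + 24·C(n,4).
Continuing: …, 4034, 6555, 10084, 14855, …, v_{13} = 39320.
Summing n = 0..13 (14 terms) gives 129423.

129423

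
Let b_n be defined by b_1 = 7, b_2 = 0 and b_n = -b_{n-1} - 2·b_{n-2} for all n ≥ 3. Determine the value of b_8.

70

Applying the relation repeatedly:
b_3 = -14;  b_4 = 14;  b_5 = 14;  b_6 = -42;  b_7 = 14;  b_8 = 70.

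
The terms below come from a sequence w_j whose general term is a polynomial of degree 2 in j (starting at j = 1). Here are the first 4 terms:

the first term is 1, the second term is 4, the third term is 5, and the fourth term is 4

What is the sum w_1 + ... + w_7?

0

1st diffs: 3, 1, -1.
2nd diffs: -2, -2 (constant).
Newton forward-difference form: w_j = 1 + 3·C(j-1,1) + (-2)·C(j-1,2).
Continuing: 1, -4, -11.
Summing j = 1..7 (7 terms) gives 0.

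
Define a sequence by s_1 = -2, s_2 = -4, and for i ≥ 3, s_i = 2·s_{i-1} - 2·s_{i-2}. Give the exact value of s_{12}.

0

Iterate the recurrence:
s_3 = -4, s_4 = 0, s_5 = 8, s_6 = 16, s_7 = 16, s_8 = 0, s_9 = -32, s_{10} = -64, s_{11} = -64, s_{12} = 0.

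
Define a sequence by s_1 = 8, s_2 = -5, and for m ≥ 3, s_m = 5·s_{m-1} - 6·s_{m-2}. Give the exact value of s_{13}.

Applying the relation repeatedly:
s_3 = -73  s_4 = -335  s_5 = -1237  …  s_{10} = -398495  s_{11} = -1210333  s_{12} = -3660695  s_{13} = -11041477.
(Characteristic roots are 3 and 2.)

-11041477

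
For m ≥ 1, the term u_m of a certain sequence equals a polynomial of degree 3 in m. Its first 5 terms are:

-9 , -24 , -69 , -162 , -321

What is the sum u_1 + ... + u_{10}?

-8145

1st diffs: -15, -45, -93, -159.
2nd diffs: -30, -48, -66.
3rd diffs: -18, -18 (constant).
Newton forward-difference form: u_m = -9 + (-15)·C(m-1,1) + (-30)·C(m-1,2) + (-18)·C(m-1,3).
Continuing: …, -564, -909, -1374, -1977, …, u_{10} = -2736.
Summing m = 1..10 (10 terms) gives -8145.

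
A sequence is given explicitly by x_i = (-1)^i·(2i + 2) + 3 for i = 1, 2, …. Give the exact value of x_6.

17

(-1)^6 = 1; 2i + 2 at i=6 is 14; so x_6 = 17.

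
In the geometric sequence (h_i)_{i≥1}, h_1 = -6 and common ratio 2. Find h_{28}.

-805306368

h_i = (-6)·2^(i-1).
h_{28} = (-6)·2^27 = -805306368.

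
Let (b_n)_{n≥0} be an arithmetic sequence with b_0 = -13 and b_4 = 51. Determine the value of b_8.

115

Common difference d = (51 - (-13)) / (4 - 0) = 16.
b_n = -13 + (n - 0)·16.
b_8 = -13 + 8·16 = 115.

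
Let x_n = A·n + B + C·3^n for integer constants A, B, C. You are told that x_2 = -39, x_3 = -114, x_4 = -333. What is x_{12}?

-2125797

The three given values yield: 2A + B + 9C = -39; 3A + B + 27C = -114; 4A + B + 81C = -333.
Subtracting the first from the second: A + 18C = -75.
Subtracting the second from the third: A + 54C = -219.
Solving: C = -4, A = -3, then B = 3.
Therefore x_{12} = -36 + 3 + (-4)·531441 = -2125797.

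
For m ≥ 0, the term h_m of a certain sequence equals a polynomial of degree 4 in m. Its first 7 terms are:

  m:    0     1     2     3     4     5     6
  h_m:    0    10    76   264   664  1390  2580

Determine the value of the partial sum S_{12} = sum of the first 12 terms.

1st diffs: 10, 66, 188, 400, 726, 1190.
2nd diffs: 56, 122, 212, 326, 464.
3rd diffs: 66, 90, 114, 138.
4th diffs: 24, 24, 24 (constant).
Newton forward-difference form: h_m = 10·C(m,1) + 56·C(m,2) + 66·C(m,3) + 24·C(m,4).
Continuing: …, 4396, 7024, 10674, 15580, …, h_{11} = 22000.
Summing m = 0..11 (12 terms) gives 64658.

64658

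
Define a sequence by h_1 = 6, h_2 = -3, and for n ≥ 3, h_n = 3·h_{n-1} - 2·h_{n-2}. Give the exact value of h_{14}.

Applying the relation repeatedly:
h_3 = -21;  h_4 = -57;  h_5 = -129;  …;  h_{11} = -9201;  h_{12} = -18417;  h_{13} = -36849;  h_{14} = -73713.
(Characteristic roots are 2 and 1.)

-73713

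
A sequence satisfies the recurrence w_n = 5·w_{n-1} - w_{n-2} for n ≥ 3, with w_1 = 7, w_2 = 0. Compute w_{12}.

Applying the relation repeatedly:
w_3 = -7  w_4 = -35  w_5 = -168  w_6 = -805  w_7 = -3857  w_8 = -18480  w_9 = -88543  w_{10} = -424235  w_{11} = -2032632  w_{12} = -9738925.

-9738925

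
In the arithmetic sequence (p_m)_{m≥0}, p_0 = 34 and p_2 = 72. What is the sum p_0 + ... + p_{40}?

Common difference d = (72 - 34) / (2 - 0) = 19.
p_m = 34 + (m - 0)·19.
p_{40} = 794; S = 41·(34 + 794)/2 = 16974.

16974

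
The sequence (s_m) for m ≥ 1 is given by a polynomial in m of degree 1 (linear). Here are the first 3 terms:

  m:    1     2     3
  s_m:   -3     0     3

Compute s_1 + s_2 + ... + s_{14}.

1st diffs: 3, 3 (constant).
So s_m = 3m - 6.
Continuing: …, 6, 9, 12, 15, …, s_{14} = 36.
Summing m = 1..14 (14 terms) gives 231.

231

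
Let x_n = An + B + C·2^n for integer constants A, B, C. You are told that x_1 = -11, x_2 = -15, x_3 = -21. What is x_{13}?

-8225

At n = 1, 2, 3: A + B + 2C = -11; 2A + B + 4C = -15; 3A + B + 8C = -21.
Subtracting the first from the second: A + 2C = -4.
Subtracting the second from the third: A + 4C = -6.
Solving: C = -1, A = -2, then B = -7.
So x_n = -2·n + (-7) + (-1)·2^n; at n=13 this is -8225.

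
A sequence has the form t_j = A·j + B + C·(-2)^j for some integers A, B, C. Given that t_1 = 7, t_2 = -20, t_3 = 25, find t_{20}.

Write the equations: A + B - 2C = 7; 2A + B + 4C = -20; 3A + B - 8C = 25.
Subtracting the first from the second: A + 6C = -27.
Subtracting the second from the third: A - 12C = 45.
Solving: C = -4, A = -3, then B = 2.
Hence t_{20} = -3·20 + 2 + (-4)·1048576 = -4194362.

-4194362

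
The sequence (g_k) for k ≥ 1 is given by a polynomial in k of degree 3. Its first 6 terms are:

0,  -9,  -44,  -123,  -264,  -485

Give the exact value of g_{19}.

-18828

1st diffs: -9, -35, -79, -141, -221.
2nd diffs: -26, -44, -62, -80.
3rd diffs: -18, -18, -18 (constant).
Newton forward-difference form: g_k = (-9)·C(k-1,1) + (-26)·C(k-1,2) + (-18)·C(k-1,3).
At k = 19: k-1 = 18, so g_{19} = -162 - 3978 - 14688 = -18828.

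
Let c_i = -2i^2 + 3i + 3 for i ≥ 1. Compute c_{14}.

-347

c_{14} = -2·14^2 + 3·14 + 3 = -347.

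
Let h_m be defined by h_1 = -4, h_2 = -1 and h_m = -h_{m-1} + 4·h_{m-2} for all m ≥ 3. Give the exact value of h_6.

Compute successive terms:
h_3 = -15  h_4 = 11  h_5 = -71  h_6 = 115.

115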